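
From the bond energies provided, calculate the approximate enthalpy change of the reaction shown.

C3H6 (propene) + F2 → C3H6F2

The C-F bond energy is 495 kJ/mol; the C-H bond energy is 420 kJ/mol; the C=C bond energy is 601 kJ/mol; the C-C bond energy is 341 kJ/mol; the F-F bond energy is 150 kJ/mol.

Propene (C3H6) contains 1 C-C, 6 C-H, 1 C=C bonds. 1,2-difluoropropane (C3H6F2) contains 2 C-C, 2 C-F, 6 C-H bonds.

Bonds broken (reactants):
  C-C: 1 × 341 = 341
  C-H: 6 × 420 = 2520
  C=C: 1 × 601 = 601
  F-F: 1 × 150 = 150
  Σ(broken) = 3612 kJ
Bonds formed (products):
  C-C: 2 × 341 = 682
  C-F: 2 × 495 = 990
  C-H: 6 × 420 = 2520
  Σ(formed) = 4192 kJ
ΔH = Σ(broken) − Σ(formed) = 3612 − 4192 = −580 kJ

ΔH ≈ −580 kJ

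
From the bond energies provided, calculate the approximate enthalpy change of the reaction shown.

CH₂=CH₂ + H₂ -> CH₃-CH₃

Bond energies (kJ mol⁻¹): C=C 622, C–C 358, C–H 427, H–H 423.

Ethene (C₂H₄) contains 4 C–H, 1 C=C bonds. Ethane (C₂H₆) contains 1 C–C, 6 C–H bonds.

Bonds broken (reactants):
  C–H: 4 × 427 = 1708
  C=C: 1 × 622 = 622
  H–H: 1 × 423 = 423
  Σ(broken) = 2753 kJ
Bonds formed (products):
  C–C: 1 × 358 = 358
  C–H: 6 × 427 = 2562
  Σ(formed) = 2920 kJ
ΔH = Σ(broken) − Σ(formed) = 2753 − 2920 = −167 kJ

ΔH ≈ −167 kJ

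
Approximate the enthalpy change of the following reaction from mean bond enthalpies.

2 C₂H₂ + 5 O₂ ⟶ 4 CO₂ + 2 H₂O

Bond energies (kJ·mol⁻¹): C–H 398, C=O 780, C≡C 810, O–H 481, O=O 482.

Bonds broken (reactants):
  C≡C: 2 × 810 = 1620
  C–H: 4 × 398 = 1592
  O=O: 5 × 482 = 2410
  Σ(broken) = 5622 kJ
Bonds formed (products):
  C=O: 8 × 780 = 6240
  O–H: 4 × 481 = 1924
  Σ(formed) = 8164 kJ
ΔH = Σ(broken) − Σ(formed) = 5622 − 8164 = −2542 kJ

ΔH ≈ −2542 kJ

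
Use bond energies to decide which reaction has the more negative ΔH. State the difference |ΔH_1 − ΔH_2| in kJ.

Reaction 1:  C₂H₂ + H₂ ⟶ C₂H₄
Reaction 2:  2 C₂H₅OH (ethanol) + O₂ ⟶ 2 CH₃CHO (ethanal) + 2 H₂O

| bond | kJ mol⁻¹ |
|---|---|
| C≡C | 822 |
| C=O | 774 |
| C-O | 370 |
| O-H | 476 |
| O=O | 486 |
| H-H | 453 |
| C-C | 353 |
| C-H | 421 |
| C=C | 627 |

Reaction 2, by 238 kJ

Reaction 1:
  Bonds broken (reactants):
    C≡C: 1 × 822 = 822
    C-H: 2 × 421 = 842
    H-H: 1 × 453 = 453
    Σ(broken) = 2117 kJ
  Bonds formed (products):
    C-H: 4 × 421 = 1684
    C=C: 1 × 627 = 627
    Σ(formed) = 2311 kJ
  ΔH_1 = 2117 − 2311 = −194 kJ
Reaction 2:
  Bonds broken (reactants):
    C-C: 2 × 353 = 706
    C-H: 10 × 421 = 4210
    C-O: 2 × 370 = 740
    O-H: 2 × 476 = 952
    O=O: 1 × 486 = 486
    Σ(broken) = 7094 kJ
  Bonds formed (products):
    C-C: 2 × 353 = 706
    C-H: 8 × 421 = 3368
    C=O: 2 × 774 = 1548
    O-H: 4 × 476 = 1904
    Σ(formed) = 7526 kJ
  ΔH_2 = 7094 − 7526 = −432 kJ
ΔH_1 − ΔH_2 = +238 kJ, so reaction 2 has the more negative ΔH; |ΔH_1 − ΔH_2| = 238 kJ.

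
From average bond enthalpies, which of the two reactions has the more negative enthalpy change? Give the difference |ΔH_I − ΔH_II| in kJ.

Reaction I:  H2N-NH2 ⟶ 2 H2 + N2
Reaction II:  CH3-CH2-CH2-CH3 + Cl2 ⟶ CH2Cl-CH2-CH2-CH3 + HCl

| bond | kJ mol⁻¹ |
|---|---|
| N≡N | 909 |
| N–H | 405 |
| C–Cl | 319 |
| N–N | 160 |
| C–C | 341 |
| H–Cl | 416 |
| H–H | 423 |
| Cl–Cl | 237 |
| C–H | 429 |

Reaction I:
  Bonds broken (reactants):
    N–H: 4 × 405 = 1620
    N–N: 1 × 160 = 160
    Σ(broken) = 1780 kJ
  Bonds formed (products):
    H–H: 2 × 423 = 846
    N≡N: 1 × 909 = 909
    Σ(formed) = 1755 kJ
  ΔH_I = 1780 − 1755 = +25 kJ
Reaction II:
  Bonds broken (reactants):
    C–C: 3 × 341 = 1023
    C–H: 10 × 429 = 4290
    Cl–Cl: 1 × 237 = 237
    Σ(broken) = 5550 kJ
  Bonds formed (products):
    C–C: 3 × 341 = 1023
    C–Cl: 1 × 319 = 319
    C–H: 9 × 429 = 3861
    H–Cl: 1 × 416 = 416
    Σ(formed) = 5619 kJ
  ΔH_II = 5550 − 5619 = −69 kJ
ΔH_I − ΔH_II = +94 kJ, so reaction II has the more negative ΔH; |ΔH_I − ΔH_II| = 94 kJ.

Reaction II, by 94 kJ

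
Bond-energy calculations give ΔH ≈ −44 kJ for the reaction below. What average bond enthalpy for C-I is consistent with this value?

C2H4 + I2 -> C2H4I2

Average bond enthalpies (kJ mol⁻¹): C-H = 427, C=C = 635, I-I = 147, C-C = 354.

Let D be the C-I bond energy.
Σ(broken) = 4×427 + 1×635 + 1×147 = 2490
Σ(formed) = 1×354 + 4×427 + 2×D = 2062 + 2D
ΔH = Σ(broken) − Σ(formed) = (2490) − (2062 + 2D) = +428 − 2D
Setting this equal to −44 kJ gives 2D = 472, so D = 236 kJ/mol.

D(C-I) ≈ 236 kJ/mol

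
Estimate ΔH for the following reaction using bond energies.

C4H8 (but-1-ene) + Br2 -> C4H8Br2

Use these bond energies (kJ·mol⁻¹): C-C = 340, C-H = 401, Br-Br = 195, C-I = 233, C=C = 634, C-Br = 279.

Bonds broken (reactants):
  Br-Br: 1 × 195 = 195
  C-C: 2 × 340 = 680
  C-H: 8 × 401 = 3208
  C=C: 1 × 634 = 634
  Σ(broken) = 4717 kJ
Bonds formed (products):
  C-Br: 2 × 279 = 558
  C-C: 3 × 340 = 1020
  C-H: 8 × 401 = 3208
  Σ(formed) = 4786 kJ
ΔH = Σ(broken) − Σ(formed) = 4717 − 4786 = −69 kJ

ΔH ≈ −69 kJ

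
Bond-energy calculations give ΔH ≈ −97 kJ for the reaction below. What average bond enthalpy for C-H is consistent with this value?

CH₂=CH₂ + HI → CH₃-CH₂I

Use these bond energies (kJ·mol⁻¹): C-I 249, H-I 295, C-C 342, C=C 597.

Let D be the C-H bond energy.
Σ(broken) = 4×D + 1×597 + 1×295 = 892 + 4D
Σ(formed) = 1×342 + 5×D + 1×249 = 591 + 5D
ΔH = Σ(broken) − Σ(formed) = (892 + 4D) − (591 + 5D) = +301 − D
Setting this equal to −97 kJ gives D = 398 kJ/mol.

D(C-H) ≈ 398 kJ/mol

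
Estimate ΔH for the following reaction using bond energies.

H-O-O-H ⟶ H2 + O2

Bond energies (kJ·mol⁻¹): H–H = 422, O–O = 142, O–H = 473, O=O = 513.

Bonds broken (reactants):
  O–H: 2 × 473 = 946
  O–O: 1 × 142 = 142
  Σ(broken) = 1088 kJ
Bonds formed (products):
  H–H: 1 × 422 = 422
  O=O: 1 × 513 = 513
  Σ(formed) = 935 kJ
ΔH = Σ(broken) − Σ(formed) = 1088 − 935 = +153 kJ

ΔH ≈ +153 kJ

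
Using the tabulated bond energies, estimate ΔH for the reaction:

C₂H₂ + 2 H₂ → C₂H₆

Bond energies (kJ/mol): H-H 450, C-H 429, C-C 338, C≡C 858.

Bonds broken (reactants):
  C≡C: 1 × 858 = 858
  C-H: 2 × 429 = 858
  H-H: 2 × 450 = 900
  Σ(broken) = 2616 kJ
Bonds formed (products):
  C-C: 1 × 338 = 338
  C-H: 6 × 429 = 2574
  Σ(formed) = 2912 kJ
ΔH = Σ(broken) − Σ(formed) = 2616 − 2912 = −296 kJ

ΔH ≈ −296 kJ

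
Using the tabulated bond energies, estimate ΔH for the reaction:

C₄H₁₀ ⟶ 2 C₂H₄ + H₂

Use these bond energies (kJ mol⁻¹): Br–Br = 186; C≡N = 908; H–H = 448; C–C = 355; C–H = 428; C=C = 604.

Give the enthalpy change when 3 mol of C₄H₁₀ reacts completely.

ΔH = +795 kJ

Bonds broken (reactants):
  C–C: 3 × 355 = 1065
  C–H: 10 × 428 = 4280
  Σ(broken) = 5345 kJ
Bonds formed (products):
  C–H: 8 × 428 = 3424
  C=C: 2 × 604 = 1208
  H–H: 1 × 448 = 448
  Σ(formed) = 5080 kJ
ΔH = Σ(broken) − Σ(formed) = 5345 − 5080 = +265 kJ
For 3× the reaction as written: 3 × (+265) = +795 kJ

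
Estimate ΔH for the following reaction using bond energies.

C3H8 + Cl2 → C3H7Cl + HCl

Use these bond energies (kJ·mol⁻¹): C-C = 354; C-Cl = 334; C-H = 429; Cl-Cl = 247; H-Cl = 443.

Bonds broken (reactants):
  C-C: 2 × 354 = 708
  C-H: 8 × 429 = 3432
  Cl-Cl: 1 × 247 = 247
  Σ(broken) = 4387 kJ
Bonds formed (products):
  C-C: 2 × 354 = 708
  C-Cl: 1 × 334 = 334
  C-H: 7 × 429 = 3003
  H-Cl: 1 × 443 = 443
  Σ(formed) = 4488 kJ
ΔH = Σ(broken) − Σ(formed) = 4387 − 4488 = −101 kJ

ΔH ≈ −101 kJ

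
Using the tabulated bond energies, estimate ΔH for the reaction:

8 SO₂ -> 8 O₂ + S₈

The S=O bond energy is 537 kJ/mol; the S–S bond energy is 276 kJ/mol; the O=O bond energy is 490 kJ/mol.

Bonds broken (reactants):
  S=O: 16 × 537 = 8592
  Σ(broken) = 8592 kJ
Bonds formed (products):
  O=O: 8 × 490 = 3920
  S–S: 8 × 276 = 2208
  Σ(formed) = 6128 kJ
ΔH = Σ(broken) − Σ(formed) = 8592 − 6128 = +2464 kJ

ΔH ≈ +2464 kJ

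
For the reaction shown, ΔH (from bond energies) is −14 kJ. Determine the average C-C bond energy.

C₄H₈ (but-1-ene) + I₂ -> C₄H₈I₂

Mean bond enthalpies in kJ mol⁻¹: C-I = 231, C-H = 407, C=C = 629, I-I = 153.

Let D be the C-C bond energy.
Σ(broken) = 2×D + 8×407 + 1×629 + 1×153 = 4038 + 2D
Σ(formed) = 3×D + 8×407 + 2×231 = 3718 + 3D
ΔH = Σ(broken) − Σ(formed) = (4038 + 2D) − (3718 + 3D) = +320 − D
Setting this equal to −14 kJ gives D = 334 kJ/mol.

D(C-C) ≈ 334 kJ/mol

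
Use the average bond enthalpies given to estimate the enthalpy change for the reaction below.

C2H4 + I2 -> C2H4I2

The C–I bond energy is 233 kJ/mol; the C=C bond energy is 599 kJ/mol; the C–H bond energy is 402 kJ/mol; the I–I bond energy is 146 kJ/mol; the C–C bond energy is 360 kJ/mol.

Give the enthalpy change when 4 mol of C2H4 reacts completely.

ΔH = −324 kJ

Bonds broken (reactants):
  C–H: 4 × 402 = 1608
  C=C: 1 × 599 = 599
  I–I: 1 × 146 = 146
  Σ(broken) = 2353 kJ
Bonds formed (products):
  C–C: 1 × 360 = 360
  C–H: 4 × 402 = 1608
  C–I: 2 × 233 = 466
  Σ(formed) = 2434 kJ
ΔH = Σ(broken) − Σ(formed) = 2353 − 2434 = −81 kJ
For 4× the reaction as written: 4 × (−81) = −324 kJ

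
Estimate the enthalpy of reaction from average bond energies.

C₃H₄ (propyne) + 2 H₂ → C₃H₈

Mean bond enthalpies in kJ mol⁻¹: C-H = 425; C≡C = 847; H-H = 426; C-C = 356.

Bonds broken (reactants):
  C≡C: 1 × 847 = 847
  C-C: 1 × 356 = 356
  C-H: 4 × 425 = 1700
  H-H: 2 × 426 = 852
  Σ(broken) = 3755 kJ
Bonds formed (products):
  C-C: 2 × 356 = 712
  C-H: 8 × 425 = 3400
  Σ(formed) = 4112 kJ
ΔH = Σ(broken) − Σ(formed) = 3755 − 4112 = −357 kJ

ΔH ≈ −357 kJ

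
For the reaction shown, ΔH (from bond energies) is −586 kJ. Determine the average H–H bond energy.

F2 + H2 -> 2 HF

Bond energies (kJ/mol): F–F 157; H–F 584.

D(H–H) ≈ 425 kJ/mol

Let D be the H–H bond energy.
Σ(broken) = 1×157 + 1×D = 157 + D
Σ(formed) = 2×584 = 1168
ΔH = Σ(broken) − Σ(formed) = (157 + D) − (1168) = −1011 + D
Setting this equal to −586 kJ gives D = 425 kJ/mol.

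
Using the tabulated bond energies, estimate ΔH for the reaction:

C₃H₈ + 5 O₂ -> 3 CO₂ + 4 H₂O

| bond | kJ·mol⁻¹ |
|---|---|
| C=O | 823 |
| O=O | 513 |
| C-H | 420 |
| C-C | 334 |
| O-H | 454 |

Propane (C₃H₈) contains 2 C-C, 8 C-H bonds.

ΔH ≈ −1977 kJ

Bonds broken (reactants):
  C-C: 2 × 334 = 668
  C-H: 8 × 420 = 3360
  O=O: 5 × 513 = 2565
  Σ(broken) = 6593 kJ
Bonds formed (products):
  C=O: 6 × 823 = 4938
  O-H: 8 × 454 = 3632
  Σ(formed) = 8570 kJ
ΔH = Σ(broken) − Σ(formed) = 6593 − 8570 = −1977 kJ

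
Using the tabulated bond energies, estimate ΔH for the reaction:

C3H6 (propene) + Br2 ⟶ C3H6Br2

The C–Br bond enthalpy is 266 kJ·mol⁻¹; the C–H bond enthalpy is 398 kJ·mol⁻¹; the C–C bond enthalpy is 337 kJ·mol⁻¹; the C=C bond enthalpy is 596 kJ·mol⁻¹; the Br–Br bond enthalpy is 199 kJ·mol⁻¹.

Bonds broken (reactants):
  Br–Br: 1 × 199 = 199
  C–C: 1 × 337 = 337
  C–H: 6 × 398 = 2388
  C=C: 1 × 596 = 596
  Σ(broken) = 3520 kJ
Bonds formed (products):
  C–Br: 2 × 266 = 532
  C–C: 2 × 337 = 674
  C–H: 6 × 398 = 2388
  Σ(formed) = 3594 kJ
ΔH = Σ(broken) − Σ(formed) = 3520 − 3594 = −74 kJ

ΔH ≈ −74 kJ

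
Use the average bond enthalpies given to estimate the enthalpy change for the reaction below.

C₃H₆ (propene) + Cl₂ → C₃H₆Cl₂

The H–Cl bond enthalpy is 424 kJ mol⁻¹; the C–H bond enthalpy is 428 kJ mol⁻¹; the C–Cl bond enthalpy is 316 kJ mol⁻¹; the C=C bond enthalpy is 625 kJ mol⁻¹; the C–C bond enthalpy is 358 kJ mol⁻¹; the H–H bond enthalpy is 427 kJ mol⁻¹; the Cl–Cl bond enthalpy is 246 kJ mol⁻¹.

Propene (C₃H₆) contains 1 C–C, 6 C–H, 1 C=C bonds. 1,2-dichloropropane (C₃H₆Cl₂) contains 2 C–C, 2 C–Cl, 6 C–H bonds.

ΔH ≈ −119 kJ

Bonds broken (reactants):
  C–C: 1 × 358 = 358
  C–H: 6 × 428 = 2568
  C=C: 1 × 625 = 625
  Cl–Cl: 1 × 246 = 246
  Σ(broken) = 3797 kJ
Bonds formed (products):
  C–C: 2 × 358 = 716
  C–Cl: 2 × 316 = 632
  C–H: 6 × 428 = 2568
  Σ(formed) = 3916 kJ
ΔH = Σ(broken) − Σ(formed) = 3797 − 3916 = −119 kJ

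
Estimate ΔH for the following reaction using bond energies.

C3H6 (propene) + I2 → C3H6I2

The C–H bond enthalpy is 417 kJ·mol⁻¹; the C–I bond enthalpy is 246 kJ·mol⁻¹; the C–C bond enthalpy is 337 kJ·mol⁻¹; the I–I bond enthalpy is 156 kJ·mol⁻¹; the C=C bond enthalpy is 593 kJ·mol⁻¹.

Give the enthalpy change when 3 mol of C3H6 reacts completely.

ΔH = −240 kJ

Bonds broken (reactants):
  C–C: 1 × 337 = 337
  C–H: 6 × 417 = 2502
  C=C: 1 × 593 = 593
  I–I: 1 × 156 = 156
  Σ(broken) = 3588 kJ
Bonds formed (products):
  C–C: 2 × 337 = 674
  C–H: 6 × 417 = 2502
  C–I: 2 × 246 = 492
  Σ(formed) = 3668 kJ
ΔH = Σ(broken) − Σ(formed) = 3588 − 3668 = −80 kJ
For 3× the reaction as written: 3 × (−80) = −240 kJ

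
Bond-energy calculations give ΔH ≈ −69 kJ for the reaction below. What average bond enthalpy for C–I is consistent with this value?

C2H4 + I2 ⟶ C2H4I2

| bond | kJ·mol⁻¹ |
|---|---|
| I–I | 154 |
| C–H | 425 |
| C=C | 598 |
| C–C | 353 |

Let D be the C–I bond energy.
Σ(broken) = 4×425 + 1×598 + 1×154 = 2452
Σ(formed) = 1×353 + 4×425 + 2×D = 2053 + 2D
ΔH = Σ(broken) − Σ(formed) = (2452) − (2053 + 2D) = +399 − 2D
Setting this equal to −69 kJ gives 2D = 468, so D = 234 kJ/mol.

D(C–I) ≈ 234 kJ/mol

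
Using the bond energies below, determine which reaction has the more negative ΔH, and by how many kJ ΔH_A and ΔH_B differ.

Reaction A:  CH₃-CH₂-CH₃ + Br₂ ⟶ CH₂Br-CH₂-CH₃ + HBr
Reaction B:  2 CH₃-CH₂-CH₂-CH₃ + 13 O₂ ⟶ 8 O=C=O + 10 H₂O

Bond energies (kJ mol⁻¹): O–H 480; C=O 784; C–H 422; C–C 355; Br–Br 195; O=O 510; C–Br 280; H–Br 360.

Reaction A:
  Bonds broken (reactants):
    Br–Br: 1 × 195 = 195
    C–C: 2 × 355 = 710
    C–H: 8 × 422 = 3376
    Σ(broken) = 4281 kJ
  Bonds formed (products):
    C–Br: 1 × 280 = 280
    C–C: 2 × 355 = 710
    C–H: 7 × 422 = 2954
    H–Br: 1 × 360 = 360
    Σ(formed) = 4304 kJ
  ΔH_A = 4281 − 4304 = −23 kJ
Reaction B:
  Bonds broken (reactants):
    C–C: 6 × 355 = 2130
    C–H: 20 × 422 = 8440
    O=O: 13 × 510 = 6630
    Σ(broken) = 17200 kJ
  Bonds formed (products):
    C=O: 16 × 784 = 12544
    O–H: 20 × 480 = 9600
    Σ(formed) = 22144 kJ
  ΔH_B = 17200 − 22144 = −4944 kJ
ΔH_A − ΔH_B = +4921 kJ, so reaction B has the more negative ΔH; |ΔH_A − ΔH_B| = 4921 kJ.

Reaction B, by 4921 kJ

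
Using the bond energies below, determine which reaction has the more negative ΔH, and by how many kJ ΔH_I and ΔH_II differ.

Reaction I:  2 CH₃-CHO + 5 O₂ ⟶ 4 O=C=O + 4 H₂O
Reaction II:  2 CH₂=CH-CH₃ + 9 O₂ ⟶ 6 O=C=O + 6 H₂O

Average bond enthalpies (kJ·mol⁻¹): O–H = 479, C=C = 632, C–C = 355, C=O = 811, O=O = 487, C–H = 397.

Reaction I:
  Bonds broken (reactants):
    C–C: 2 × 355 = 710
    C–H: 8 × 397 = 3176
    C=O: 2 × 811 = 1622
    O=O: 5 × 487 = 2435
    Σ(broken) = 7943 kJ
  Bonds formed (products):
    C=O: 8 × 811 = 6488
    O–H: 8 × 479 = 3832
    Σ(formed) = 10320 kJ
  ΔH_I = 7943 − 10320 = −2377 kJ
Reaction II:
  Bonds broken (reactants):
    C–C: 2 × 355 = 710
    C–H: 12 × 397 = 4764
    C=C: 2 × 632 = 1264
    O=O: 9 × 487 = 4383
    Σ(broken) = 11121 kJ
  Bonds formed (products):
    C=O: 12 × 811 = 9732
    O–H: 12 × 479 = 5748
    Σ(formed) = 15480 kJ
  ΔH_II = 11121 − 15480 = −4359 kJ
ΔH_I − ΔH_II = +1982 kJ, so reaction II has the more negative ΔH; |ΔH_I − ΔH_II| = 1982 kJ.

Reaction II, by 1982 kJ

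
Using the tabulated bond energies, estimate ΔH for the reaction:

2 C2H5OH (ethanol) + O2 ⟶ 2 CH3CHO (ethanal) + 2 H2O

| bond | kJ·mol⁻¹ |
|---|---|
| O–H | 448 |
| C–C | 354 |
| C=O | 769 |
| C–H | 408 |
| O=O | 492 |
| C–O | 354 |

ΔH ≈ −418 kJ

Bonds broken (reactants):
  C–C: 2 × 354 = 708
  C–H: 10 × 408 = 4080
  C–O: 2 × 354 = 708
  O–H: 2 × 448 = 896
  O=O: 1 × 492 = 492
  Σ(broken) = 6884 kJ
Bonds formed (products):
  C–C: 2 × 354 = 708
  C–H: 8 × 408 = 3264
  C=O: 2 × 769 = 1538
  O–H: 4 × 448 = 1792
  Σ(formed) = 7302 kJ
ΔH = Σ(broken) − Σ(formed) = 6884 − 7302 = −418 kJ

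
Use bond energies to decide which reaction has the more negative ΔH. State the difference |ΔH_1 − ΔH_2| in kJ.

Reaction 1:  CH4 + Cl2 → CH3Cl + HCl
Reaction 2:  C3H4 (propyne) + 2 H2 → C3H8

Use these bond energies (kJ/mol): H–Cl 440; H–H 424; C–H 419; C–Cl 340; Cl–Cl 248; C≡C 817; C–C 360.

Reaction 2, by 258 kJ

Reaction 1:
  Bonds broken (reactants):
    C–H: 4 × 419 = 1676
    Cl–Cl: 1 × 248 = 248
    Σ(broken) = 1924 kJ
  Bonds formed (products):
    C–Cl: 1 × 340 = 340
    C–H: 3 × 419 = 1257
    H–Cl: 1 × 440 = 440
    Σ(formed) = 2037 kJ
  ΔH_1 = 1924 − 2037 = −113 kJ
Reaction 2:
  Bonds broken (reactants):
    C≡C: 1 × 817 = 817
    C–C: 1 × 360 = 360
    C–H: 4 × 419 = 1676
    H–H: 2 × 424 = 848
    Σ(broken) = 3701 kJ
  Bonds formed (products):
    C–C: 2 × 360 = 720
    C–H: 8 × 419 = 3352
    Σ(formed) = 4072 kJ
  ΔH_2 = 3701 − 4072 = −371 kJ
ΔH_1 − ΔH_2 = +258 kJ, so reaction 2 has the more negative ΔH; |ΔH_1 − ΔH_2| = 258 kJ.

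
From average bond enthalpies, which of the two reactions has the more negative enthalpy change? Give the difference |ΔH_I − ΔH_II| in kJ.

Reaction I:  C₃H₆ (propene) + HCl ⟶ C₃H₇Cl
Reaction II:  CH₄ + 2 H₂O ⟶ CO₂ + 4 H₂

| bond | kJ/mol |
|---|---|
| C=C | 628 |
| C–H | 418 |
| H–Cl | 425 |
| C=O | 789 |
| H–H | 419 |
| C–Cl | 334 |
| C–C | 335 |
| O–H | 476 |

Reaction I, by 356 kJ

Reaction I:
  Bonds broken (reactants):
    C–C: 1 × 335 = 335
    C–H: 6 × 418 = 2508
    C=C: 1 × 628 = 628
    H–Cl: 1 × 425 = 425
    Σ(broken) = 3896 kJ
  Bonds formed (products):
    C–C: 2 × 335 = 670
    C–Cl: 1 × 334 = 334
    C–H: 7 × 418 = 2926
    Σ(formed) = 3930 kJ
  ΔH_I = 3896 − 3930 = −34 kJ
Reaction II:
  Bonds broken (reactants):
    C–H: 4 × 418 = 1672
    O–H: 4 × 476 = 1904
    Σ(broken) = 3576 kJ
  Bonds formed (products):
    C=O: 2 × 789 = 1578
    H–H: 4 × 419 = 1676
    Σ(formed) = 3254 kJ
  ΔH_II = 3576 − 3254 = +322 kJ
ΔH_I − ΔH_II = −356 kJ, so reaction I has the more negative ΔH; |ΔH_I − ΔH_II| = 356 kJ.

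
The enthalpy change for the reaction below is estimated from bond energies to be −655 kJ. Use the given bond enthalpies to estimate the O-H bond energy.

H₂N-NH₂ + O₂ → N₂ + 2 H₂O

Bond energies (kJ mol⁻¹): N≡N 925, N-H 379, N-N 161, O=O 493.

Let D be the O-H bond energy.
Σ(broken) = 4×379 + 1×161 + 1×493 = 2170
Σ(formed) = 1×925 + 4×D = 925 + 4D
ΔH = Σ(broken) − Σ(formed) = (2170) − (925 + 4D) = +1245 − 4D
Setting this equal to −655 kJ gives 4D = 1900, so D = 475 kJ/mol.

D(O-H) ≈ 475 kJ/mol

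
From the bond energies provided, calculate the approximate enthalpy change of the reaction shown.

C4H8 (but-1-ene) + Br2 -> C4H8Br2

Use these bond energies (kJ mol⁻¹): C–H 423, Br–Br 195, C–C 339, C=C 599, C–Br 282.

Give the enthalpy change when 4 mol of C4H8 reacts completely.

ΔH = −436 kJ

Bonds broken (reactants):
  Br–Br: 1 × 195 = 195
  C–C: 2 × 339 = 678
  C–H: 8 × 423 = 3384
  C=C: 1 × 599 = 599
  Σ(broken) = 4856 kJ
Bonds formed (products):
  C–Br: 2 × 282 = 564
  C–C: 3 × 339 = 1017
  C–H: 8 × 423 = 3384
  Σ(formed) = 4965 kJ
ΔH = Σ(broken) − Σ(formed) = 4856 − 4965 = −109 kJ
For 4× the reaction as written: 4 × (−109) = −436 kJ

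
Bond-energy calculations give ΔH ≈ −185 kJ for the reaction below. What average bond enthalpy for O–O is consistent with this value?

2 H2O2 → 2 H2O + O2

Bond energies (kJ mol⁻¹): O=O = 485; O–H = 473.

D(O–O) ≈ 150 kJ/mol

Let D be the O–O bond energy.
Σ(broken) = 4×473 + 2×D = 1892 + 2D
Σ(formed) = 4×473 + 1×485 = 2377
ΔH = Σ(broken) − Σ(formed) = (1892 + 2D) − (2377) = −485 + 2D
Setting this equal to −185 kJ gives 2D = 300, so D = 150 kJ/mol.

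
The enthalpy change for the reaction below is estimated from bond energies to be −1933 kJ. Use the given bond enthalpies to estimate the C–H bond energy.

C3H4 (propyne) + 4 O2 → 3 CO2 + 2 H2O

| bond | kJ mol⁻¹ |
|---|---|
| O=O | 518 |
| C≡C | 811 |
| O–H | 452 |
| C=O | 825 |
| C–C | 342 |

D(C–H) ≈ 400 kJ/mol

Let D be the C–H bond energy.
Σ(broken) = 1×811 + 1×342 + 4×D + 4×518 = 3225 + 4D
Σ(formed) = 6×825 + 4×452 = 6758
ΔH = Σ(broken) − Σ(formed) = (3225 + 4D) − (6758) = −3533 + 4D
Setting this equal to −1933 kJ gives 4D = 1600, so D = 400 kJ/mol.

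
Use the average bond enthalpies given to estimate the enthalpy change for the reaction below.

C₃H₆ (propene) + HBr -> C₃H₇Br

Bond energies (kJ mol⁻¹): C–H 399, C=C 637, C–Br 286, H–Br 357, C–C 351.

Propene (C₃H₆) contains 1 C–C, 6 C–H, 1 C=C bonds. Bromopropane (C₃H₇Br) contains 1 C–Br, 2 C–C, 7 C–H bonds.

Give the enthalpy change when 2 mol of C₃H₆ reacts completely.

Bonds broken (reactants):
  C–C: 1 × 351 = 351
  C–H: 6 × 399 = 2394
  C=C: 1 × 637 = 637
  H–Br: 1 × 357 = 357
  Σ(broken) = 3739 kJ
Bonds formed (products):
  C–Br: 1 × 286 = 286
  C–C: 2 × 351 = 702
  C–H: 7 × 399 = 2793
  Σ(formed) = 3781 kJ
ΔH = Σ(broken) − Σ(formed) = 3739 − 3781 = −42 kJ
For 2× the reaction as written: 2 × (−42) = −84 kJ

ΔH = −84 kJ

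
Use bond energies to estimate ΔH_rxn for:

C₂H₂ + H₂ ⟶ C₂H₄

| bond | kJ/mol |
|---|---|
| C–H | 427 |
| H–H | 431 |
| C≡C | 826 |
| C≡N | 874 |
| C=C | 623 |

Bonds broken (reactants):
  C≡C: 1 × 826 = 826
  C–H: 2 × 427 = 854
  H–H: 1 × 431 = 431
  Σ(broken) = 2111 kJ
Bonds formed (products):
  C–H: 4 × 427 = 1708
  C=C: 1 × 623 = 623
  Σ(formed) = 2331 kJ
ΔH = Σ(broken) − Σ(formed) = 2111 − 2331 = −220 kJ

ΔH ≈ −220 kJ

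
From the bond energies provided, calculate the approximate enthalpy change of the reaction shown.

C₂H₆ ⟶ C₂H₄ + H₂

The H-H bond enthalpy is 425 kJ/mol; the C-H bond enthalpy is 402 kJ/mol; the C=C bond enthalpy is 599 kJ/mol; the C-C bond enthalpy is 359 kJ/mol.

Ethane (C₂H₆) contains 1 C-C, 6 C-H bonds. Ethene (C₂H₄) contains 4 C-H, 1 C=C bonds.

ΔH ≈ +139 kJ

Bonds broken (reactants):
  C-C: 1 × 359 = 359
  C-H: 6 × 402 = 2412
  Σ(broken) = 2771 kJ
Bonds formed (products):
  C-H: 4 × 402 = 1608
  C=C: 1 × 599 = 599
  H-H: 1 × 425 = 425
  Σ(formed) = 2632 kJ
ΔH = Σ(broken) − Σ(formed) = 2771 − 2632 = +139 kJ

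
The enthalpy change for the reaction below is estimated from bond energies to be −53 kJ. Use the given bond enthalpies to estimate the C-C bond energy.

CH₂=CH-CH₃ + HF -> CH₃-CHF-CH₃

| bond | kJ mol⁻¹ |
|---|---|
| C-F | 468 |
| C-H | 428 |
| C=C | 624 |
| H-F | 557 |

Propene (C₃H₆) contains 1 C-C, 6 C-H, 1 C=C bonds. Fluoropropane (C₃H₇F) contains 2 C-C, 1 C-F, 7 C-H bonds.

Let D be the C-C bond energy.
Σ(broken) = 1×D + 6×428 + 1×624 + 1×557 = 3749 + D
Σ(formed) = 2×D + 1×468 + 7×428 = 3464 + 2D
ΔH = Σ(broken) − Σ(formed) = (3749 + D) − (3464 + 2D) = +285 − D
Setting this equal to −53 kJ gives D = 338 kJ/mol.

D(C-C) ≈ 338 kJ/mol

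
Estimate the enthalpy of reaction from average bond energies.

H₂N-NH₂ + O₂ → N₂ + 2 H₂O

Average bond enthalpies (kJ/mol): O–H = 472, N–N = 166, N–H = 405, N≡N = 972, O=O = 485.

ΔH ≈ −589 kJ

Bonds broken (reactants):
  N–H: 4 × 405 = 1620
  N–N: 1 × 166 = 166
  O=O: 1 × 485 = 485
  Σ(broken) = 2271 kJ
Bonds formed (products):
  N≡N: 1 × 972 = 972
  O–H: 4 × 472 = 1888
  Σ(formed) = 2860 kJ
ΔH = Σ(broken) − Σ(formed) = 2271 − 2860 = −589 kJ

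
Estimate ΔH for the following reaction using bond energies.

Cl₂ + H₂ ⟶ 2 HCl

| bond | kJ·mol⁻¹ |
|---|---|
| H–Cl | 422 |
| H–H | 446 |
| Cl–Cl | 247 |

Bonds broken (reactants):
  Cl–Cl: 1 × 247 = 247
  H–H: 1 × 446 = 446
  Σ(broken) = 693 kJ
Bonds formed (products):
  H–Cl: 2 × 422 = 844
  Σ(formed) = 844 kJ
ΔH = Σ(broken) − Σ(formed) = 693 − 844 = −151 kJ

ΔH ≈ −151 kJ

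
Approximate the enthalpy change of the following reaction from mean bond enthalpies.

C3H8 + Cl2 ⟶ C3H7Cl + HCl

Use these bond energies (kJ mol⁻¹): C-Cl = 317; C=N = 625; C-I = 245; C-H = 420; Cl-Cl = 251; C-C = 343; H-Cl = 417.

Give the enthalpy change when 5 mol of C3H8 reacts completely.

ΔH = −315 kJ

Bonds broken (reactants):
  C-C: 2 × 343 = 686
  C-H: 8 × 420 = 3360
  Cl-Cl: 1 × 251 = 251
  Σ(broken) = 4297 kJ
Bonds formed (products):
  C-C: 2 × 343 = 686
  C-Cl: 1 × 317 = 317
  C-H: 7 × 420 = 2940
  H-Cl: 1 × 417 = 417
  Σ(formed) = 4360 kJ
ΔH = Σ(broken) − Σ(formed) = 4297 − 4360 = −63 kJ
For 5× the reaction as written: 5 × (−63) = −315 kJ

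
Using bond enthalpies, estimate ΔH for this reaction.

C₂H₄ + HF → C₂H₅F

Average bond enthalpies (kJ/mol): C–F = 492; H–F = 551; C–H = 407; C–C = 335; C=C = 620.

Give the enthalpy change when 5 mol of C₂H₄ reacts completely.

ΔH = −315 kJ

Bonds broken (reactants):
  C–H: 4 × 407 = 1628
  C=C: 1 × 620 = 620
  H–F: 1 × 551 = 551
  Σ(broken) = 2799 kJ
Bonds formed (products):
  C–C: 1 × 335 = 335
  C–F: 1 × 492 = 492
  C–H: 5 × 407 = 2035
  Σ(formed) = 2862 kJ
ΔH = Σ(broken) − Σ(formed) = 2799 − 2862 = −63 kJ
For 5× the reaction as written: 5 × (−63) = −315 kJ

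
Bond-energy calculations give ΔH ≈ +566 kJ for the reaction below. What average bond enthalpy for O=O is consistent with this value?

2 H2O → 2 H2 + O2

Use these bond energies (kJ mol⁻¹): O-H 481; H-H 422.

D(O=O) ≈ 514 kJ/mol

Let D be the O=O bond energy.
Σ(broken) = 4×481 = 1924
Σ(formed) = 2×422 + 1×D = 844 + D
ΔH = Σ(broken) − Σ(formed) = (1924) − (844 + D) = +1080 − D
Setting this equal to +566 kJ gives D = 514 kJ/mol.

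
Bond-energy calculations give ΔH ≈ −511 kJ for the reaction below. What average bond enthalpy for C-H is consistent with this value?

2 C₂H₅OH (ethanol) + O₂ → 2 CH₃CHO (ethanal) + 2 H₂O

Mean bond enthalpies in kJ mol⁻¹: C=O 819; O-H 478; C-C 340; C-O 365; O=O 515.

Let D be the C-H bond energy.
Σ(broken) = 2×340 + 10×D + 2×365 + 2×478 + 1×515 = 2881 + 10D
Σ(formed) = 2×340 + 8×D + 2×819 + 4×478 = 4230 + 8D
ΔH = Σ(broken) − Σ(formed) = (2881 + 10D) − (4230 + 8D) = −1349 + 2D
Setting this equal to −511 kJ gives 2D = 838, so D = 419 kJ/mol.

D(C-H) ≈ 419 kJ/mol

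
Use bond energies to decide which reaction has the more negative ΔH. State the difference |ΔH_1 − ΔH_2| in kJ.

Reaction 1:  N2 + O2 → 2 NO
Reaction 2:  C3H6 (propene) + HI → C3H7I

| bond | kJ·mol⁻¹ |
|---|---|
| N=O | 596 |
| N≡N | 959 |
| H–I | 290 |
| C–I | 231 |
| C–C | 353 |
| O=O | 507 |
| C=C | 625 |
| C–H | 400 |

Reaction 1:
  Bonds broken (reactants):
    N≡N: 1 × 959 = 959
    O=O: 1 × 507 = 507
    Σ(broken) = 1466 kJ
  Bonds formed (products):
    N=O: 2 × 596 = 1192
    Σ(formed) = 1192 kJ
  ΔH_1 = 1466 − 1192 = +274 kJ
Reaction 2:
  Bonds broken (reactants):
    C–C: 1 × 353 = 353
    C–H: 6 × 400 = 2400
    C=C: 1 × 625 = 625
    H–I: 1 × 290 = 290
    Σ(broken) = 3668 kJ
  Bonds formed (products):
    C–C: 2 × 353 = 706
    C–H: 7 × 400 = 2800
    C–I: 1 × 231 = 231
    Σ(formed) = 3737 kJ
  ΔH_2 = 3668 − 3737 = −69 kJ
ΔH_1 − ΔH_2 = +343 kJ, so reaction 2 has the more negative ΔH; |ΔH_1 − ΔH_2| = 343 kJ.

Reaction 2, by 343 kJ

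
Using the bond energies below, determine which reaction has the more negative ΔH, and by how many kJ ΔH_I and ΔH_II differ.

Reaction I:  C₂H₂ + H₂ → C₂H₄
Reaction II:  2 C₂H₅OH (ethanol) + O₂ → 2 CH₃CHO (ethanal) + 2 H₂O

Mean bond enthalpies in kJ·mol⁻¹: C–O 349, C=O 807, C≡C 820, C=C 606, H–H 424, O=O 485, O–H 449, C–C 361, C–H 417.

Reaction II, by 299 kJ

Reaction I:
  Bonds broken (reactants):
    C≡C: 1 × 820 = 820
    C–H: 2 × 417 = 834
    H–H: 1 × 424 = 424
    Σ(broken) = 2078 kJ
  Bonds formed (products):
    C–H: 4 × 417 = 1668
    C=C: 1 × 606 = 606
    Σ(formed) = 2274 kJ
  ΔH_I = 2078 − 2274 = −196 kJ
Reaction II:
  Bonds broken (reactants):
    C–C: 2 × 361 = 722
    C–H: 10 × 417 = 4170
    C–O: 2 × 349 = 698
    O–H: 2 × 449 = 898
    O=O: 1 × 485 = 485
    Σ(broken) = 6973 kJ
  Bonds formed (products):
    C–C: 2 × 361 = 722
    C–H: 8 × 417 = 3336
    C=O: 2 × 807 = 1614
    O–H: 4 × 449 = 1796
    Σ(formed) = 7468 kJ
  ΔH_II = 6973 − 7468 = −495 kJ
ΔH_I − ΔH_II = +299 kJ, so reaction II has the more negative ΔH; |ΔH_I − ΔH_II| = 299 kJ.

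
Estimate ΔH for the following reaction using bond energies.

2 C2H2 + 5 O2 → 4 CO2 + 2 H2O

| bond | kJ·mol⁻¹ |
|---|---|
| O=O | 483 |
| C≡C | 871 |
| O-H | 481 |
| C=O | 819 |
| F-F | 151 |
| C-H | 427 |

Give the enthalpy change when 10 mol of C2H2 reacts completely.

Bonds broken (reactants):
  C≡C: 2 × 871 = 1742
  C-H: 4 × 427 = 1708
  O=O: 5 × 483 = 2415
  Σ(broken) = 5865 kJ
Bonds formed (products):
  C=O: 8 × 819 = 6552
  O-H: 4 × 481 = 1924
  Σ(formed) = 8476 kJ
ΔH = Σ(broken) − Σ(formed) = 5865 − 8476 = −2611 kJ
For 5× the reaction as written: 5 × (−2611) = −13055 kJ

ΔH = −13055 kJ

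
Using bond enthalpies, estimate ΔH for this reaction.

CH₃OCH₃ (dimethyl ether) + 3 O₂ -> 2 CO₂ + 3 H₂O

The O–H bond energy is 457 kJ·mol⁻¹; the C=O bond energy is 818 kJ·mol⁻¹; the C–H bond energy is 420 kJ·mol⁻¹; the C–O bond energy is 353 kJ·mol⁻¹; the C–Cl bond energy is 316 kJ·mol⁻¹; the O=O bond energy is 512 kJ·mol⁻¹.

ΔH ≈ −1252 kJ

Bonds broken (reactants):
  C–H: 6 × 420 = 2520
  C–O: 2 × 353 = 706
  O=O: 3 × 512 = 1536
  Σ(broken) = 4762 kJ
Bonds formed (products):
  C=O: 4 × 818 = 3272
  O–H: 6 × 457 = 2742
  Σ(formed) = 6014 kJ
ΔH = Σ(broken) − Σ(formed) = 4762 − 6014 = −1252 kJ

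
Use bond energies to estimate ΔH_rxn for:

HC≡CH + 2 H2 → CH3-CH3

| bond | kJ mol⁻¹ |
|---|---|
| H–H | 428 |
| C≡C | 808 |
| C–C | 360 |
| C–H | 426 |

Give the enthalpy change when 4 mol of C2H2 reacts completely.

ΔH = −1600 kJ

Bonds broken (reactants):
  C≡C: 1 × 808 = 808
  C–H: 2 × 426 = 852
  H–H: 2 × 428 = 856
  Σ(broken) = 2516 kJ
Bonds formed (products):
  C–C: 1 × 360 = 360
  C–H: 6 × 426 = 2556
  Σ(formed) = 2916 kJ
ΔH = Σ(broken) − Σ(formed) = 2516 − 2916 = −400 kJ
For 4× the reaction as written: 4 × (−400) = −1600 kJ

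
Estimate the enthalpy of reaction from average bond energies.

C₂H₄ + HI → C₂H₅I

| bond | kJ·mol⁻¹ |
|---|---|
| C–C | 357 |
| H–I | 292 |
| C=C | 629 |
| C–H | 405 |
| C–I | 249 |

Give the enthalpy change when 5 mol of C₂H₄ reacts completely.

Bonds broken (reactants):
  C–H: 4 × 405 = 1620
  C=C: 1 × 629 = 629
  H–I: 1 × 292 = 292
  Σ(broken) = 2541 kJ
Bonds formed (products):
  C–C: 1 × 357 = 357
  C–H: 5 × 405 = 2025
  C–I: 1 × 249 = 249
  Σ(formed) = 2631 kJ
ΔH = Σ(broken) − Σ(formed) = 2541 − 2631 = −90 kJ
For 5× the reaction as written: 5 × (−90) = −450 kJ

ΔH = −450 kJ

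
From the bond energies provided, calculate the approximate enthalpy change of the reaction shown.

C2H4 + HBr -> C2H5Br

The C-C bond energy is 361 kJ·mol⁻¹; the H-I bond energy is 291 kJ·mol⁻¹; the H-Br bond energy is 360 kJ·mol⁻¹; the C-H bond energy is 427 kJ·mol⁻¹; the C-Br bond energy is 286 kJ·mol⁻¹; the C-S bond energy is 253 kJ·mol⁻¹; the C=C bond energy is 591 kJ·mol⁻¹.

ΔH ≈ −123 kJ

Bonds broken (reactants):
  C-H: 4 × 427 = 1708
  C=C: 1 × 591 = 591
  H-Br: 1 × 360 = 360
  Σ(broken) = 2659 kJ
Bonds formed (products):
  C-Br: 1 × 286 = 286
  C-C: 1 × 361 = 361
  C-H: 5 × 427 = 2135
  Σ(formed) = 2782 kJ
ΔH = Σ(broken) − Σ(formed) = 2659 − 2782 = −123 kJ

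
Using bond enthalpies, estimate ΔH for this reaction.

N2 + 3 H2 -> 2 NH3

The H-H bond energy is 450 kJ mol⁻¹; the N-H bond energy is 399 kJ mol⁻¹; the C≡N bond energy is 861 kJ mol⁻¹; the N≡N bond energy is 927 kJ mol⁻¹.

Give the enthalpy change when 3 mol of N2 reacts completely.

ΔH = −351 kJ

Bonds broken (reactants):
  H-H: 3 × 450 = 1350
  N≡N: 1 × 927 = 927
  Σ(broken) = 2277 kJ
Bonds formed (products):
  N-H: 6 × 399 = 2394
  Σ(formed) = 2394 kJ
ΔH = Σ(broken) − Σ(formed) = 2277 − 2394 = −117 kJ
For 3× the reaction as written: 3 × (−117) = −351 kJ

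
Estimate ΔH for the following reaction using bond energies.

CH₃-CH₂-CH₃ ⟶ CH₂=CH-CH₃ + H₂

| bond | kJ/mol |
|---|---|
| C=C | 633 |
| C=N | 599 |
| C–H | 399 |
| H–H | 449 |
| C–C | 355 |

Bonds broken (reactants):
  C–C: 2 × 355 = 710
  C–H: 8 × 399 = 3192
  Σ(broken) = 3902 kJ
Bonds formed (products):
  C–C: 1 × 355 = 355
  C–H: 6 × 399 = 2394
  C=C: 1 × 633 = 633
  H–H: 1 × 449 = 449
  Σ(formed) = 3831 kJ
ΔH = Σ(broken) − Σ(formed) = 3902 − 3831 = +71 kJ

ΔH ≈ +71 kJ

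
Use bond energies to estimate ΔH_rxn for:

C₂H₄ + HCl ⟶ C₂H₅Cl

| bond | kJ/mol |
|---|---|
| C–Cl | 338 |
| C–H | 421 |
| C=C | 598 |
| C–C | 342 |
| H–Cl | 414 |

Bonds broken (reactants):
  C–H: 4 × 421 = 1684
  C=C: 1 × 598 = 598
  H–Cl: 1 × 414 = 414
  Σ(broken) = 2696 kJ
Bonds formed (products):
  C–C: 1 × 342 = 342
  C–Cl: 1 × 338 = 338
  C–H: 5 × 421 = 2105
  Σ(formed) = 2785 kJ
ΔH = Σ(broken) − Σ(formed) = 2696 − 2785 = −89 kJ

ΔH ≈ −89 kJ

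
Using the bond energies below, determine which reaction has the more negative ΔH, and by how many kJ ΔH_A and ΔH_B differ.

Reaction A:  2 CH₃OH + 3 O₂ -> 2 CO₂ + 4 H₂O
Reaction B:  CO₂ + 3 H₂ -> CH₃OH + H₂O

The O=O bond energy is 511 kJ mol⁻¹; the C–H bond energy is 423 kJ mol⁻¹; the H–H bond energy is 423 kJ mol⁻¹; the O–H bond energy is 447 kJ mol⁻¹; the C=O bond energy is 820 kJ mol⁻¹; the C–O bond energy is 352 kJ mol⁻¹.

Reaction A:
  Bonds broken (reactants):
    C–H: 6 × 423 = 2538
    C–O: 2 × 352 = 704
    O–H: 2 × 447 = 894
    O=O: 3 × 511 = 1533
    Σ(broken) = 5669 kJ
  Bonds formed (products):
    C=O: 4 × 820 = 3280
    O–H: 8 × 447 = 3576
    Σ(formed) = 6856 kJ
  ΔH_A = 5669 − 6856 = −1187 kJ
Reaction B:
  Bonds broken (reactants):
    C=O: 2 × 820 = 1640
    H–H: 3 × 423 = 1269
    Σ(broken) = 2909 kJ
  Bonds formed (products):
    C–H: 3 × 423 = 1269
    C–O: 1 × 352 = 352
    O–H: 3 × 447 = 1341
    Σ(formed) = 2962 kJ
  ΔH_B = 2909 − 2962 = −53 kJ
ΔH_A − ΔH_B = −1134 kJ, so reaction A has the more negative ΔH; |ΔH_A − ΔH_B| = 1134 kJ.

Reaction A, by 1134 kJ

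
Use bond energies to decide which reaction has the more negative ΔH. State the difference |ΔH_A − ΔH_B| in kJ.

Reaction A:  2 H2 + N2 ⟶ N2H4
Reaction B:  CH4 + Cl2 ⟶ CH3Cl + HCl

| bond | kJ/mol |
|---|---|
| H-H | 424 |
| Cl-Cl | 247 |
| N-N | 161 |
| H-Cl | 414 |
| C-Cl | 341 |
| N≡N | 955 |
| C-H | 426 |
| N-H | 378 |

Reaction A:
  Bonds broken (reactants):
    H-H: 2 × 424 = 848
    N≡N: 1 × 955 = 955
    Σ(broken) = 1803 kJ
  Bonds formed (products):
    N-H: 4 × 378 = 1512
    N-N: 1 × 161 = 161
    Σ(formed) = 1673 kJ
  ΔH_A = 1803 − 1673 = +130 kJ
Reaction B:
  Bonds broken (reactants):
    C-H: 4 × 426 = 1704
    Cl-Cl: 1 × 247 = 247
    Σ(broken) = 1951 kJ
  Bonds formed (products):
    C-Cl: 1 × 341 = 341
    C-H: 3 × 426 = 1278
    H-Cl: 1 × 414 = 414
    Σ(formed) = 2033 kJ
  ΔH_B = 1951 − 2033 = −82 kJ
ΔH_A − ΔH_B = +212 kJ, so reaction B has the more negative ΔH; |ΔH_A − ΔH_B| = 212 kJ.

Reaction B, by 212 kJ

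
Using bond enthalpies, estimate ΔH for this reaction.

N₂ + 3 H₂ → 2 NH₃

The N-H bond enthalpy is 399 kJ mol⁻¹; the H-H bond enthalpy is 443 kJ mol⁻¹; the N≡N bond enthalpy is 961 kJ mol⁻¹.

ΔH ≈ −104 kJ

Bonds broken (reactants):
  H-H: 3 × 443 = 1329
  N≡N: 1 × 961 = 961
  Σ(broken) = 2290 kJ
Bonds formed (products):
  N-H: 6 × 399 = 2394
  Σ(formed) = 2394 kJ
ΔH = Σ(broken) − Σ(formed) = 2290 − 2394 = −104 kJ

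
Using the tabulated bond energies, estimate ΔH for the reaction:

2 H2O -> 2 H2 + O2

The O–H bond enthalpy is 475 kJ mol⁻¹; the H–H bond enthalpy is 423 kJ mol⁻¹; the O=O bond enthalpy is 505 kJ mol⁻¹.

ΔH ≈ +549 kJ

Bonds broken (reactants):
  O–H: 4 × 475 = 1900
  Σ(broken) = 1900 kJ
Bonds formed (products):
  H–H: 2 × 423 = 846
  O=O: 1 × 505 = 505
  Σ(formed) = 1351 kJ
ΔH = Σ(broken) − Σ(formed) = 1900 − 1351 = +549 kJ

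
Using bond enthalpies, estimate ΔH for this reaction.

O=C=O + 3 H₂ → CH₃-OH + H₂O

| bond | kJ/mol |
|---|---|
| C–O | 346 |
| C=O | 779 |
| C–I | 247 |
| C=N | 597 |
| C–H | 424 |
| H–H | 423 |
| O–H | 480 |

ΔH ≈ −231 kJ

Bonds broken (reactants):
  C=O: 2 × 779 = 1558
  H–H: 3 × 423 = 1269
  Σ(broken) = 2827 kJ
Bonds formed (products):
  C–H: 3 × 424 = 1272
  C–O: 1 × 346 = 346
  O–H: 3 × 480 = 1440
  Σ(formed) = 3058 kJ
ΔH = Σ(broken) − Σ(formed) = 2827 − 3058 = −231 kJ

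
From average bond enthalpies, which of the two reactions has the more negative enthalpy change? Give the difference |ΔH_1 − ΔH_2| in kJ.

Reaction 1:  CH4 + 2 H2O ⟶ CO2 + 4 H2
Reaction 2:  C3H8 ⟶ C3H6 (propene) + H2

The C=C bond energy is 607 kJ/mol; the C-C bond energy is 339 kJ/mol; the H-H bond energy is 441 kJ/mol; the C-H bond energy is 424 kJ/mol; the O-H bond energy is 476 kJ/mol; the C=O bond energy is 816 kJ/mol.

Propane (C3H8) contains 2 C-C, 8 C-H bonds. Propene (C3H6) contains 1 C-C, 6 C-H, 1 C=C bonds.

Reaction 1:
  Bonds broken (reactants):
    C-H: 4 × 424 = 1696
    O-H: 4 × 476 = 1904
    Σ(broken) = 3600 kJ
  Bonds formed (products):
    C=O: 2 × 816 = 1632
    H-H: 4 × 441 = 1764
    Σ(formed) = 3396 kJ
  ΔH_1 = 3600 − 3396 = +204 kJ
Reaction 2:
  Bonds broken (reactants):
    C-C: 2 × 339 = 678
    C-H: 8 × 424 = 3392
    Σ(broken) = 4070 kJ
  Bonds formed (products):
    C-C: 1 × 339 = 339
    C-H: 6 × 424 = 2544
    C=C: 1 × 607 = 607
    H-H: 1 × 441 = 441
    Σ(formed) = 3931 kJ
  ΔH_2 = 4070 − 3931 = +139 kJ
ΔH_1 − ΔH_2 = +65 kJ, so reaction 2 has the more negative ΔH; |ΔH_1 − ΔH_2| = 65 kJ.

Reaction 2, by 65 kJ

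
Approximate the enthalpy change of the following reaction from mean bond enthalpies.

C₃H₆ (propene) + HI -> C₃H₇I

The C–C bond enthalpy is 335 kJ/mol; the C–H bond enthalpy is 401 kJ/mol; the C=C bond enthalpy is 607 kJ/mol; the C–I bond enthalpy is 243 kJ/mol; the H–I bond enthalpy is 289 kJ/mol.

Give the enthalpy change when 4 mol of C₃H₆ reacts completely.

ΔH = −332 kJ

Bonds broken (reactants):
  C–C: 1 × 335 = 335
  C–H: 6 × 401 = 2406
  C=C: 1 × 607 = 607
  H–I: 1 × 289 = 289
  Σ(broken) = 3637 kJ
Bonds formed (products):
  C–C: 2 × 335 = 670
  C–H: 7 × 401 = 2807
  C–I: 1 × 243 = 243
  Σ(formed) = 3720 kJ
ΔH = Σ(broken) − Σ(formed) = 3637 − 3720 = −83 kJ
For 4× the reaction as written: 4 × (−83) = −332 kJ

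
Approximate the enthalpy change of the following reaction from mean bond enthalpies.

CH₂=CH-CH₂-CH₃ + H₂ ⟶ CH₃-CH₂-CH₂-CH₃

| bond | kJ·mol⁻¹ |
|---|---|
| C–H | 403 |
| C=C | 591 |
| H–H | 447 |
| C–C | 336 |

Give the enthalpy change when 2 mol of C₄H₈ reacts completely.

Bonds broken (reactants):
  C–C: 2 × 336 = 672
  C–H: 8 × 403 = 3224
  C=C: 1 × 591 = 591
  H–H: 1 × 447 = 447
  Σ(broken) = 4934 kJ
Bonds formed (products):
  C–C: 3 × 336 = 1008
  C–H: 10 × 403 = 4030
  Σ(formed) = 5038 kJ
ΔH = Σ(broken) − Σ(formed) = 4934 − 5038 = −104 kJ
For 2× the reaction as written: 2 × (−104) = −208 kJ

ΔH = −208 kJ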